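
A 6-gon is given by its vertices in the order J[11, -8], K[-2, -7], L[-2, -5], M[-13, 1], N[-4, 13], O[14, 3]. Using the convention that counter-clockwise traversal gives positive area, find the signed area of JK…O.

Cross-terms: -93, -4, -67, -165, -194, -145  ⇒  Σ = -668
Signed area = Σ/2 = -334 (negative ⇒ clockwise traversal).

-334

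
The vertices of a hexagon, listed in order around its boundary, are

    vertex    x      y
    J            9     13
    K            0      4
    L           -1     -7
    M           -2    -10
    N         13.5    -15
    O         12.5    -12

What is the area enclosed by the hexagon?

Apply the shoelace (surveyor's) formula: 2A = Σ (x_i·y_{i+1} − x_{i+1}·y_i), indices taken mod 6.
Cross-terms: 36, 4, -4, 165, 25.5, 270.5  ⇒  Σ = 497
Area = |Σ|/2 = 248.5.

248.5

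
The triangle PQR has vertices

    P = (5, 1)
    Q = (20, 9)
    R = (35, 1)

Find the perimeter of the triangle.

64

|PQ| = √((15)² + (8)²) = √289 = 17
|QR| = √((15)² + (-8)²) = √289 = 17
|RP| = √((-30)² + (0)²) = √900 = 30
Perimeter = 17 + 17 + 30 = 64.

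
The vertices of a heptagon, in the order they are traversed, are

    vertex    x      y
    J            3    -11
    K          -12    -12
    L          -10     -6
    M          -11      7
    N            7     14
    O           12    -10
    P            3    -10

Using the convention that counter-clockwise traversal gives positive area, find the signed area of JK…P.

Apply Gauss's area formula: 2A = Σ (x_i·y_{i+1} − x_{i+1}·y_i), indices taken mod 7.
J→K: (3)(-12) − (-12)(-11) = -168
K→L: (-12)(-6) − (-10)(-12) = -48
L→M: (-10)(7) − (-11)(-6) = -136
M→N: (-11)(14) − (7)(7) = -203
N→O: (7)(-10) − (12)(14) = -238
O→P: (12)(-10) − (3)(-10) = -90
P→J: (3)(-11) − (3)(-10) = -3
Σ = -886
Signed area = Σ/2 = -443 (negative ⇒ clockwise traversal).

-443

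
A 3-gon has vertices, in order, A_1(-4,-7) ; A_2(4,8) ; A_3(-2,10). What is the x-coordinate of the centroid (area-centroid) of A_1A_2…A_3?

Apply Gauss's area formula. First the cross-terms c_i = x_i·y_{i+1} − x_{i+1}·y_i:
  -4, 56, 54  ⇒  2A = 106, A = 53.
Then Σ (x_i + x_{i+1})·c_i = -212, so x̄ = -212 / (6·53) = -2/3.

-2/3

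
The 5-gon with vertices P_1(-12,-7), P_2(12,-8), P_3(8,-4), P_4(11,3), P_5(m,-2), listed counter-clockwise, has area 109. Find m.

The doubled signed area Σ (x_i y_{i+1} − x_{i+1} y_i) is linear in m.
With m=0 it equals 218; the coefficient of m is -10 (from the two edges through P_5).
So -10·m + 218 = 2·109 = 218 ⇒ m = 0.

0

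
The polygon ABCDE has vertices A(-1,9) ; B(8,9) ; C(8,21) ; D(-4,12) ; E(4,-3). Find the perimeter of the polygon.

|AB| = √((9)² + (0)²) = √81 = 9
|BC| = √((0)² + (12)²) = √144 = 12
|CD| = √((-12)² + (-9)²) = √225 = 15
|DE| = √((8)² + (-15)²) = √289 = 17
|EA| = √((-5)² + (12)²) = √169 = 13
Perimeter = 9 + 12 + 15 + 17 + 13 = 66.

66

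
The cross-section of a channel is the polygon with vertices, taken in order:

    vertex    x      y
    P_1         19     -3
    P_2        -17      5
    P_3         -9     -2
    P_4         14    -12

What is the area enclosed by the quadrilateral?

222.5

Apply the shoelace (surveyor's) formula: 2A = Σ (x_i·y_{i+1} − x_{i+1}·y_i), indices taken mod 4.
Σ = (44) + (79) + (136) + (186) = 445
Area = |Σ|/2 = 222.5.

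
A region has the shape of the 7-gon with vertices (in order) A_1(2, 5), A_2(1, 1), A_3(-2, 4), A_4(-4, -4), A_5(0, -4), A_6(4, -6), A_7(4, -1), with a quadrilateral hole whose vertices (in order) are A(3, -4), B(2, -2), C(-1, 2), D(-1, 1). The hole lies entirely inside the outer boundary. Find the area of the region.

Outer boundary:
Σ = (-3) + (6) + (24) + (16) + (16) + (20) + (22) = 101
Area = |Σ|/2 = 50.5.
Hole:
Apply the shoelace (surveyor's) formula: 2A = Σ (x_i·y_{i+1} − x_{i+1}·y_i), indices taken mod 4.
A→B: (3)(-2) − (2)(-4) = 2
B→C: (2)(2) − (-1)(-2) = 2
C→D: (-1)(1) − (-1)(2) = 1
D→A: (-1)(-4) − (3)(1) = 1
Σ = 6
Area = |Σ|/2 = 3.
Net area = 50.5 − 3 = 47.5.

47.5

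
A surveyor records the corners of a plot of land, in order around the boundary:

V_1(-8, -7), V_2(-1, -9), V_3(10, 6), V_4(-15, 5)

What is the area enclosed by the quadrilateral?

Apply the shoelace formula: 2A = Σ (x_i·y_{i+1} − x_{i+1}·y_i), indices taken mod 4.
Σ = (65) + (84) + (140) + (145) = 434
Area = |Σ|/2 = 217.

217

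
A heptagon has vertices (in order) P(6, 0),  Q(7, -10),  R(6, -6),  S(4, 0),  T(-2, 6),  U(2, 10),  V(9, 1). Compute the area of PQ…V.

Apply the shoelace (surveyor's) formula: 2A = Σ (x_i·y_{i+1} − x_{i+1}·y_i), indices taken mod 7.
Σ = (-60) + (18) + (24) + (24) + (-32) + (-88) + (-6) = -120
Area = |Σ|/2 = 60.

60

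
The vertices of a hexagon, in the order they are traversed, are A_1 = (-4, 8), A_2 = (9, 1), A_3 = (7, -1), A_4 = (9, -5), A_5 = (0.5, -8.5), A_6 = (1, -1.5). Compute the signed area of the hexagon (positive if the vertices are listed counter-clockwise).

Cross-terms: -76, -16, -26, -74, 7.75, 2  ⇒  Σ = -182.25
Signed area = Σ/2 = -91.125 (negative ⇒ clockwise traversal).

-91.125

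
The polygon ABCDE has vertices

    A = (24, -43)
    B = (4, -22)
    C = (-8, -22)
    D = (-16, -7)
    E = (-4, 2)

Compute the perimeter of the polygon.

|AB| = √((-20)² + (21)²) = √841 = 29
|BC| = √((-12)² + (0)²) = √144 = 12
|CD| = √((-8)² + (15)²) = √289 = 17
|DE| = √((12)² + (9)²) = √225 = 15
|EA| = √((28)² + (-45)²) = √2809 = 53
Perimeter = 29 + 12 + 17 + 15 + 53 = 126.

126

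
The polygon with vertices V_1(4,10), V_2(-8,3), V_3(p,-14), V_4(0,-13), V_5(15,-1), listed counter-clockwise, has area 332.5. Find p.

The doubled signed area Σ (x_i y_{i+1} − x_{i+1} y_i) is linear in p.
With p=0 it equals 553; the coefficient of p is -16 (from the two edges through V_3).
So -16·p + 553 = 2·332.5 = 665 ⇒ p = -7.

-7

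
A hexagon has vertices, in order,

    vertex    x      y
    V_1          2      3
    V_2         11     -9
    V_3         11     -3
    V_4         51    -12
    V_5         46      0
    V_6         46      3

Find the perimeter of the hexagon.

|V_1V_2| = √((9)² + (-12)²) = √225 = 15
|V_2V_3| = √((0)² + (6)²) = √36 = 6
|V_3V_4| = √((40)² + (-9)²) = √1681 = 41
|V_4V_5| = √((-5)² + (12)²) = √169 = 13
|V_5V_6| = √((0)² + (3)²) = √9 = 3
|V_6V_1| = √((-44)² + (0)²) = √1936 = 44
Perimeter = 15 + 6 + 41 + 13 + 3 + 44 = 122.

122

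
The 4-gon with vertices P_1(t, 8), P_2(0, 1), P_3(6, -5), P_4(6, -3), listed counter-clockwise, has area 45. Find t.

9

The doubled signed area Σ (x_i y_{i+1} − x_{i+1} y_i) is linear in t.
With t=0 it equals 54; the coefficient of t is 4 (from the two edges through P_1).
So 4·t + 54 = 2·45 = 90 ⇒ t = 9.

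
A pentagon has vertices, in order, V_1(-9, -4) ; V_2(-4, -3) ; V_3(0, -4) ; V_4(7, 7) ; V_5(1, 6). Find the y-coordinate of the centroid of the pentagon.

15/14

Apply the surveyor's formula. First the cross-terms c_i = x_i·y_{i+1} − x_{i+1}·y_i:
  11, 16, 28, 35, 50  ⇒  2A = 140, A = 70.
Then Σ (y_i + y_{i+1})·c_i = 450, so ȳ = 450 / (6·70) = 15/14.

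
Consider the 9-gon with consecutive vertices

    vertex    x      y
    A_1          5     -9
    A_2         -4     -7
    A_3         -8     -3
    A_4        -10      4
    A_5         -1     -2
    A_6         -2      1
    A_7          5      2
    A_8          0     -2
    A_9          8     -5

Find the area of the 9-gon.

104

Σ = (-71) + (-44) + (-62) + (24) + (-5) + (-9) + (-10) + (16) + (-47) = -208
Area = |Σ|/2 = 104.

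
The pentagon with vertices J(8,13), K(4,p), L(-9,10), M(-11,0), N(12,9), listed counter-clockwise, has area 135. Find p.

11

Write out the shoelace sum; only the two edges meeting at K involve p:
2·Area = [(8·p − 4·13) + (4·10 − (-9)·p)] + 95
       = 17·p + 83 = 270
⇒ p = 11.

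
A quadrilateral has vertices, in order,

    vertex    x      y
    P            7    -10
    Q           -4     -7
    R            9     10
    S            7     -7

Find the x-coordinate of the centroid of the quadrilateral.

3.9

Apply the shoelace (surveyor's) formula. First the cross-terms c_i = x_i·y_{i+1} − x_{i+1}·y_i:
  -89, 23, -133, -21  ⇒  2A = -220, A = -110.
Then Σ (x_i + x_{i+1})·c_i = -2574, so x̄ = -2574 / (6·(-110)) = 3.9.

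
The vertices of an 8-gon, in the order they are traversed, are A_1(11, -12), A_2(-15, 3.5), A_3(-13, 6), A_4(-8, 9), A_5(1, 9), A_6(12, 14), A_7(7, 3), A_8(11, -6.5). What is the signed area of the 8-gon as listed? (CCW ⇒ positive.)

-315.5

Apply the shoelace formula: 2A = Σ (x_i·y_{i+1} − x_{i+1}·y_i), indices taken mod 8.
Σ = (-141.5) + (-44.5) + (-69) + (-81) + (-94) + (-62) + (-78.5) + (-60.5) = -631
Signed area = Σ/2 = -315.5 (negative ⇒ clockwise traversal).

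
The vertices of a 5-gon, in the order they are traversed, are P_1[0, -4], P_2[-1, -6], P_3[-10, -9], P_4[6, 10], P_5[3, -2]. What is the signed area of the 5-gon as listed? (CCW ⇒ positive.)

-77.5

Apply the shoelace (surveyor's) formula: 2A = Σ (x_i·y_{i+1} − x_{i+1}·y_i), indices taken mod 5.
Cross-terms: -4, -51, -46, -42, -12  ⇒  Σ = -155
Signed area = Σ/2 = -77.5 (negative ⇒ clockwise traversal).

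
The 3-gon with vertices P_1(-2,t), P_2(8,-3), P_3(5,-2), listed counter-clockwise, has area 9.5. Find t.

Write out the shoelace sum; only the two edges meeting at P_1 involve t:
2·Area = [(5·t − (-2)·(-2)) + ((-2)·(-3) − 8·t)] + -1
       = -3·t + 1 = 19
⇒ t = -6.

-6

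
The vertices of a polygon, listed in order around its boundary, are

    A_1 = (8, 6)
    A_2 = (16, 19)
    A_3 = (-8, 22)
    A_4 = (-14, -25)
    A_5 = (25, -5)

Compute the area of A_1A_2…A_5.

Cross-terms: 56, 504, 508, 695, 190  ⇒  Σ = 1953
Area = |Σ|/2 = 976.5.

976.5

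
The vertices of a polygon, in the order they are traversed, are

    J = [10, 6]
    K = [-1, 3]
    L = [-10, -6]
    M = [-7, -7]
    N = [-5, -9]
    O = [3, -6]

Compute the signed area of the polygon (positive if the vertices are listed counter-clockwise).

131.5

J→K: (10)(3) − (-1)(6) = 36
K→L: (-1)(-6) − (-10)(3) = 36
L→M: (-10)(-7) − (-7)(-6) = 28
M→N: (-7)(-9) − (-5)(-7) = 28
N→O: (-5)(-6) − (3)(-9) = 57
O→J: (3)(6) − (10)(-6) = 78
Σ = 263
Signed area = Σ/2 = 131.5 (positive ⇒ counter-clockwise traversal).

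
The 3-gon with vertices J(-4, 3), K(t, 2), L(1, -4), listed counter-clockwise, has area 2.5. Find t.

The doubled signed area Σ (x_i y_{i+1} − x_{i+1} y_i) is linear in t.
With t=0 it equals -23; the coefficient of t is -7 (from the two edges through K).
So -7·t + -23 = 2·2.5 = 5 ⇒ t = -4.

-4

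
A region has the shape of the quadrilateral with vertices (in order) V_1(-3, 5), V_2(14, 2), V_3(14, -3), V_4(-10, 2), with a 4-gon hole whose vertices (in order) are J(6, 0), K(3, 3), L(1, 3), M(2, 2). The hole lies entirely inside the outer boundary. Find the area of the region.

92

Outer boundary:
V_1→V_2: (-3)(2) − (14)(5) = -76
V_2→V_3: (14)(-3) − (14)(2) = -70
V_3→V_4: (14)(2) − (-10)(-3) = -2
V_4→V_1: (-10)(5) − (-3)(2) = -44
Σ = -192
Area = |Σ|/2 = 96.
Hole:
Apply the surveyor's formula: 2A = Σ (x_i·y_{i+1} − x_{i+1}·y_i), indices taken mod 4.
Cross-terms: 18, 6, -4, -12  ⇒  Σ = 8
Area = |Σ|/2 = 4.
Net area = 96 − 4 = 92.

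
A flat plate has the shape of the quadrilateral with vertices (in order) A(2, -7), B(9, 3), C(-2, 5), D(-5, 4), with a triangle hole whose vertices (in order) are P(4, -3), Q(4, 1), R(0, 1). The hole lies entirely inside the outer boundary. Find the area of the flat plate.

74

Outer boundary:
Apply the surveyor's formula: 2A = Σ (x_i·y_{i+1} − x_{i+1}·y_i), indices taken mod 4.
Σ = (69) + (51) + (17) + (27) = 164
Area = |Σ|/2 = 82.
Hole:
Cross-terms: 16, 4, -4  ⇒  Σ = 16
Area = |Σ|/2 = 8.
Net area = 82 − 8 = 74.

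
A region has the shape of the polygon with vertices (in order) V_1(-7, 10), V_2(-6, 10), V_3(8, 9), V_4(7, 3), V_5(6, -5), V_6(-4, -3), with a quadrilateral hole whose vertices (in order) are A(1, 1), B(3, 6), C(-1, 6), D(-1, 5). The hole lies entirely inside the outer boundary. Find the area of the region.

156.5

Outer boundary:
Apply the shoelace formula: 2A = Σ (x_i·y_{i+1} − x_{i+1}·y_i), indices taken mod 6.
Cross-terms: -10, -134, -39, -53, -38, -61  ⇒  Σ = -335
Area = |Σ|/2 = 167.5.
Hole:
Apply the shoelace formula: 2A = Σ (x_i·y_{i+1} − x_{i+1}·y_i), indices taken mod 4.
Cross-terms: 3, 24, 1, -6  ⇒  Σ = 22
Area = |Σ|/2 = 11.
Net area = 167.5 − 11 = 156.5.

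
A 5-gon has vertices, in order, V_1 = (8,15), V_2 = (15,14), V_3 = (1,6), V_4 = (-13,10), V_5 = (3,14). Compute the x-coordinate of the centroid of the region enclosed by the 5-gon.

Apply Gauss's area formula. First the cross-terms c_i = x_i·y_{i+1} − x_{i+1}·y_i:
  -113, 76, 88, -212, -67  ⇒  2A = -228, A = -114.
Then Σ (x_i + x_{i+1})·c_i = -1056, so x̄ = -1056 / (6·(-114)) = 88/57.

88/57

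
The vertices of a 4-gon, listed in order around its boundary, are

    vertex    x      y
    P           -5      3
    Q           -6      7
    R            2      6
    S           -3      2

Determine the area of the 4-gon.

Apply the surveyor's formula: 2A = Σ (x_i·y_{i+1} − x_{i+1}·y_i), indices taken mod 4.
Σ = (-17) + (-50) + (22) + (1) = -44
Area = |Σ|/2 = 22.

22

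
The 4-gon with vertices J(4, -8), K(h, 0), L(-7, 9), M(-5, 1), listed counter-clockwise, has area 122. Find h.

10

The doubled signed area Σ (x_i y_{i+1} − x_{i+1} y_i) is linear in h.
With h=0 it equals 74; the coefficient of h is 17 (from the two edges through K).
So 17·h + 74 = 2·122 = 244 ⇒ h = 10.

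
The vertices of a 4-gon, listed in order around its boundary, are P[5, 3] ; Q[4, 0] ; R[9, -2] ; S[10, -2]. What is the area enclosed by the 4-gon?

11

Apply the shoelace formula: 2A = Σ (x_i·y_{i+1} − x_{i+1}·y_i), indices taken mod 4.
Σ = (-12) + (-8) + (2) + (40) = 22
Area = |Σ|/2 = 11.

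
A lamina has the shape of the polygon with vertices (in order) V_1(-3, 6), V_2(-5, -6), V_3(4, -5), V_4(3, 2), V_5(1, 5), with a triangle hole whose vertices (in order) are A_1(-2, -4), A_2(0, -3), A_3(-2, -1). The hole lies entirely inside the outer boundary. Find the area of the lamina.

Outer boundary:
Σ = (48) + (49) + (23) + (13) + (21) = 154
Area = |Σ|/2 = 77.
Hole:
Apply Gauss's area formula: 2A = Σ (x_i·y_{i+1} − x_{i+1}·y_i), indices taken mod 3.
Σ = (6) + (-6) + (6) = 6
Area = |Σ|/2 = 3.
Net area = 77 − 3 = 74.

74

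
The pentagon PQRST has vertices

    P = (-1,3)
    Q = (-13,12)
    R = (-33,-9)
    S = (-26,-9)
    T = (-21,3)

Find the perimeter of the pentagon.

84

|PQ| = √((-12)² + (9)²) = √225 = 15
|QR| = √((-20)² + (-21)²) = √841 = 29
|RS| = √((7)² + (0)²) = √49 = 7
|ST| = √((5)² + (12)²) = √169 = 13
|TP| = √((20)² + (0)²) = √400 = 20
Perimeter = 15 + 29 + 7 + 13 + 20 = 84.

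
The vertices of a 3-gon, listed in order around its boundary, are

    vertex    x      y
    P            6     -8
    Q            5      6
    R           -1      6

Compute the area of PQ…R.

42

P→Q: (6)(6) − (5)(-8) = 76
Q→R: (5)(6) − (-1)(6) = 36
R→P: (-1)(-8) − (6)(6) = -28
Σ = 84
Area = |Σ|/2 = 42.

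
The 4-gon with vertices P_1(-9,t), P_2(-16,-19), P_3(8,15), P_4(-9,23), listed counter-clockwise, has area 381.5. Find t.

22

Write out the shoelace sum; only the two edges meeting at P_1 involve t:
2·Area = [((-9)·t − (-9)·23) + ((-9)·(-19) − (-16)·t)] + 231
       = 7·t + 609 = 763
⇒ t = 22.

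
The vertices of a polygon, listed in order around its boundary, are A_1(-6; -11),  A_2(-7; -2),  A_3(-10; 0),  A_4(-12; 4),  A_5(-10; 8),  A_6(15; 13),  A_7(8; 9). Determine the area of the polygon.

Apply the shoelace (surveyor's) formula: 2A = Σ (x_i·y_{i+1} − x_{i+1}·y_i), indices taken mod 7.
Σ = (-65) + (-20) + (-40) + (-56) + (-250) + (31) + (-34) = -434
Area = |Σ|/2 = 217.

217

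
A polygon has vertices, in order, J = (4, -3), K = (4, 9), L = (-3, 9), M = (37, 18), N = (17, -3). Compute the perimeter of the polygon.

|JK| = √((0)² + (12)²) = √144 = 12
|KL| = √((-7)² + (0)²) = √49 = 7
|LM| = √((40)² + (9)²) = √1681 = 41
|MN| = √((-20)² + (-21)²) = √841 = 29
|NJ| = √((-13)² + (0)²) = √169 = 13
Perimeter = 12 + 7 + 41 + 29 + 13 = 102.

102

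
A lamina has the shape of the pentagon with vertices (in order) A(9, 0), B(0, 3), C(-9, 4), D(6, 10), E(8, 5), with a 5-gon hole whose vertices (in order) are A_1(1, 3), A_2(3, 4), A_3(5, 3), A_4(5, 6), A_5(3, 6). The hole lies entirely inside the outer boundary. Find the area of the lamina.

Outer boundary:
Σ = (27) + (27) + (-114) + (-50) + (-45) = -155
Area = |Σ|/2 = 77.5.
Hole:
Apply Gauss's area formula: 2A = Σ (x_i·y_{i+1} − x_{i+1}·y_i), indices taken mod 5.
Σ = (-5) + (-11) + (15) + (12) + (3) = 14
Area = |Σ|/2 = 7.
Net area = 77.5 − 7 = 70.5.

70.5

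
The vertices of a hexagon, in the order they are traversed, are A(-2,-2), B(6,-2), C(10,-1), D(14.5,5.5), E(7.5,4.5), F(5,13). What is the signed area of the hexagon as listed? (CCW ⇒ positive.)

107.25

Apply the shoelace formula: 2A = Σ (x_i·y_{i+1} − x_{i+1}·y_i), indices taken mod 6.
A→B: (-2)(-2) − (6)(-2) = 16
B→C: (6)(-1) − (10)(-2) = 14
C→D: (10)(5.5) − (14.5)(-1) = 69.5
D→E: (14.5)(4.5) − (7.5)(5.5) = 24
E→F: (7.5)(13) − (5)(4.5) = 75
F→A: (5)(-2) − (-2)(13) = 16
Σ = 214.5
Signed area = Σ/2 = 107.25 (positive ⇒ counter-clockwise traversal).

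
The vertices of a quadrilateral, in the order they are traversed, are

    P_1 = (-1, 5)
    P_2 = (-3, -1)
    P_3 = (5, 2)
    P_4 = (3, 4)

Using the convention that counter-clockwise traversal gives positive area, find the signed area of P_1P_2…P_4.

24

Apply Gauss's area formula: 2A = Σ (x_i·y_{i+1} − x_{i+1}·y_i), indices taken mod 4.
Σ = (16) + (-1) + (14) + (19) = 48
Signed area = Σ/2 = 24 (positive ⇒ counter-clockwise traversal).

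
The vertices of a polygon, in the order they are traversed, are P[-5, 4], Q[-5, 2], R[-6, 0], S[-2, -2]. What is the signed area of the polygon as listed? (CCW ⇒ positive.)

8

Apply Gauss's area formula: 2A = Σ (x_i·y_{i+1} − x_{i+1}·y_i), indices taken mod 4.
P→Q: (-5)(2) − (-5)(4) = 10
Q→R: (-5)(0) − (-6)(2) = 12
R→S: (-6)(-2) − (-2)(0) = 12
S→P: (-2)(4) − (-5)(-2) = -18
Σ = 16
Signed area = Σ/2 = 8 (positive ⇒ counter-clockwise traversal).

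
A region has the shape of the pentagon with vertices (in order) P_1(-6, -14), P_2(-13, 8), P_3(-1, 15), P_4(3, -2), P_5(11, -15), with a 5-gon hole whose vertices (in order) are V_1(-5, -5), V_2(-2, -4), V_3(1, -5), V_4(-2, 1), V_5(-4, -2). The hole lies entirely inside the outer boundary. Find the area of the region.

347

Outer boundary:
Apply the shoelace formula: 2A = Σ (x_i·y_{i+1} − x_{i+1}·y_i), indices taken mod 5.
Cross-terms: -230, -187, -43, -23, -244  ⇒  Σ = -727
Area = |Σ|/2 = 363.5.
Hole:
Apply the shoelace formula: 2A = Σ (x_i·y_{i+1} − x_{i+1}·y_i), indices taken mod 5.
V_1→V_2: (-5)(-4) − (-2)(-5) = 10
V_2→V_3: (-2)(-5) − (1)(-4) = 14
V_3→V_4: (1)(1) − (-2)(-5) = -9
V_4→V_5: (-2)(-2) − (-4)(1) = 8
V_5→V_1: (-4)(-5) − (-5)(-2) = 10
Σ = 33
Area = |Σ|/2 = 16.5.
Net area = 363.5 − 16.5 = 347.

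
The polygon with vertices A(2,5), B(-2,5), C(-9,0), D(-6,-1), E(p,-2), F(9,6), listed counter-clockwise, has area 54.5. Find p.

-4

The doubled signed area Σ (x_i y_{i+1} − x_{i+1} y_i) is linear in p.
With p=0 it equals 137; the coefficient of p is 7 (from the two edges through E).
So 7·p + 137 = 2·54.5 = 109 ⇒ p = -4.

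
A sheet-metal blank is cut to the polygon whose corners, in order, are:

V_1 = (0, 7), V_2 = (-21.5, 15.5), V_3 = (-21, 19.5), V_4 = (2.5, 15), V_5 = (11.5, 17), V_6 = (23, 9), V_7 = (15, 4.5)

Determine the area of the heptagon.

325.5

Cross-terms: 150.5, -93.75, -363.75, -130, -287.5, -31.5, 105  ⇒  Σ = -651
Area = |Σ|/2 = 325.5.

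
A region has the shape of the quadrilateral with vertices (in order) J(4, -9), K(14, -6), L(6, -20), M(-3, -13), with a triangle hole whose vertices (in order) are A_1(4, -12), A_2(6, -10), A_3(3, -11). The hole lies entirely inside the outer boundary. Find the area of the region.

98.5

Outer boundary:
Apply the shoelace formula: 2A = Σ (x_i·y_{i+1} − x_{i+1}·y_i), indices taken mod 4.
Σ = (102) + (-244) + (-138) + (79) = -201
Area = |Σ|/2 = 100.5.
Hole:
Apply the shoelace formula: 2A = Σ (x_i·y_{i+1} − x_{i+1}·y_i), indices taken mod 3.
Σ = (32) + (-36) + (8) = 4
Area = |Σ|/2 = 2.
Net area = 100.5 − 2 = 98.5.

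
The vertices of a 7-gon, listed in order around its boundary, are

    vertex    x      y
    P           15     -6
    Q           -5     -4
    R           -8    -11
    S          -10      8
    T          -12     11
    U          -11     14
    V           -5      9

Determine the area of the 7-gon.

218

Cross-terms: -90, 23, -174, -14, -47, -29, -105  ⇒  Σ = -436
Area = |Σ|/2 = 218.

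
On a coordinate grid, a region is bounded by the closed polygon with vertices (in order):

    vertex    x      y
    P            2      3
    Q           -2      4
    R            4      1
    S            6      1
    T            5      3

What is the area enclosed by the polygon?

Cross-terms: 14, -18, -2, 13, 9  ⇒  Σ = 16
Area = |Σ|/2 = 8.

8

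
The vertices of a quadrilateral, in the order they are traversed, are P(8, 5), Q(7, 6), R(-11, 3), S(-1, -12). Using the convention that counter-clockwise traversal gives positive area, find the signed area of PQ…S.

Cross-terms: 13, 87, 135, 91  ⇒  Σ = 326
Signed area = Σ/2 = 163 (positive ⇒ counter-clockwise traversal).

163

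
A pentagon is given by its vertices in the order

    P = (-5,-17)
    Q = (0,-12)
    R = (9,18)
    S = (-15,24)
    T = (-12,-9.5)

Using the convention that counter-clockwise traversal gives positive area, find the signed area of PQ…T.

Cross-terms: 60, 108, 486, 430.5, 156.5  ⇒  Σ = 1241
Signed area = Σ/2 = 620.5 (positive ⇒ counter-clockwise traversal).

620.5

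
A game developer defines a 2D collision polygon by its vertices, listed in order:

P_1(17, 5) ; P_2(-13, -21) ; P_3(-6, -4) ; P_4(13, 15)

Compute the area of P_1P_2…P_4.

297

Apply the shoelace (surveyor's) formula: 2A = Σ (x_i·y_{i+1} − x_{i+1}·y_i), indices taken mod 4.
Σ = (-292) + (-74) + (-38) + (-190) = -594
Area = |Σ|/2 = 297.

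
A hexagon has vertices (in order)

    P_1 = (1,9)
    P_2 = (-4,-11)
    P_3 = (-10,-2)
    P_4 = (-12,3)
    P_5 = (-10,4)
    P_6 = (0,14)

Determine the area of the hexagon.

151.5

Σ = (25) + (-102) + (-54) + (-18) + (-140) + (-14) = -303
Area = |Σ|/2 = 151.5.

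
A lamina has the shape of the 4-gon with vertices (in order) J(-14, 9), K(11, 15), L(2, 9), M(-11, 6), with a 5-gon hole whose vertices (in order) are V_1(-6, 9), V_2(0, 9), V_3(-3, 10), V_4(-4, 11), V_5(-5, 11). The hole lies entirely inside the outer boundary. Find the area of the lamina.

Outer boundary:
Apply the surveyor's formula: 2A = Σ (x_i·y_{i+1} − x_{i+1}·y_i), indices taken mod 4.
Cross-terms: -309, 69, 111, -15  ⇒  Σ = -144
Area = |Σ|/2 = 72.
Hole:
Apply the shoelace (surveyor's) formula: 2A = Σ (x_i·y_{i+1} − x_{i+1}·y_i), indices taken mod 5.
Σ = (-54) + (27) + (7) + (11) + (21) = 12
Area = |Σ|/2 = 6.
Net area = 72 − 6 = 66.

66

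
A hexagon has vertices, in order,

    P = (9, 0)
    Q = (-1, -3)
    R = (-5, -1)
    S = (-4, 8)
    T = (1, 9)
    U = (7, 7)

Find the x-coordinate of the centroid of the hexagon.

Apply the surveyor's formula. First the cross-terms c_i = x_i·y_{i+1} − x_{i+1}·y_i:
  -27, -14, -44, -44, -56, -63  ⇒  2A = -248, A = -124.
Then Σ (x_i + x_{i+1})·c_i = -1060, so x̄ = -1060 / (6·(-124)) = 265/186.

265/186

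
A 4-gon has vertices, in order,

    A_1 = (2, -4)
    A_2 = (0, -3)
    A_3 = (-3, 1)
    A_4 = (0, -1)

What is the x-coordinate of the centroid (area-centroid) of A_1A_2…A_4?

Apply Gauss's area formula. First the cross-terms c_i = x_i·y_{i+1} − x_{i+1}·y_i:
  -6, -9, 3, 2  ⇒  2A = -10, A = -5.
Then Σ (x_i + x_{i+1})·c_i = 10, so x̄ = 10 / (6·(-5)) = -1/3.

-1/3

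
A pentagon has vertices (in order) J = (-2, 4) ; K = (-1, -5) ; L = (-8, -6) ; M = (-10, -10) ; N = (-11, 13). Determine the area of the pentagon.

Apply Gauss's area formula: 2A = Σ (x_i·y_{i+1} − x_{i+1}·y_i), indices taken mod 5.
Σ = (14) + (-34) + (20) + (-240) + (-18) = -258
Area = |Σ|/2 = 129.

129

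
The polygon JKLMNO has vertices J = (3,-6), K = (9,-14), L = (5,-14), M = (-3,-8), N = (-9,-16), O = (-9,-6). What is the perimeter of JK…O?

|JK| = √((6)² + (-8)²) = √100 = 10
|KL| = √((-4)² + (0)²) = √16 = 4
|LM| = √((-8)² + (6)²) = √100 = 10
|MN| = √((-6)² + (-8)²) = √100 = 10
|NO| = √((0)² + (10)²) = √100 = 10
|OJ| = √((12)² + (0)²) = √144 = 12
Perimeter = 10 + 4 + 10 + 10 + 10 + 12 = 56.

56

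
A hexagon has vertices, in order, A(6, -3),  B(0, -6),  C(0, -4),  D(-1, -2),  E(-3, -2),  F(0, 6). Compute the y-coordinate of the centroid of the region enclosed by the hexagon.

-92/147

Apply the shoelace (surveyor's) formula. First the cross-terms c_i = x_i·y_{i+1} − x_{i+1}·y_i:
  -36, 0, -4, -4, -18, -36  ⇒  2A = -98, A = -49.
Then Σ (y_i + y_{i+1})·c_i = 184, so ȳ = 184 / (6·(-49)) = -92/147.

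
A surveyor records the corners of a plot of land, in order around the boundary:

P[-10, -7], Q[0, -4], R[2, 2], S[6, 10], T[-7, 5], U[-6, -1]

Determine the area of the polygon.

Apply the surveyor's formula: 2A = Σ (x_i·y_{i+1} − x_{i+1}·y_i), indices taken mod 6.
P→Q: (-10)(-4) − (0)(-7) = 40
Q→R: (0)(2) − (2)(-4) = 8
R→S: (2)(10) − (6)(2) = 8
S→T: (6)(5) − (-7)(10) = 100
T→U: (-7)(-1) − (-6)(5) = 37
U→P: (-6)(-7) − (-10)(-1) = 32
Σ = 225
Area = |Σ|/2 = 112.5.

112.5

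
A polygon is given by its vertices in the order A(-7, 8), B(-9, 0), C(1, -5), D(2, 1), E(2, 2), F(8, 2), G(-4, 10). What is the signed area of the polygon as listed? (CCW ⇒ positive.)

122

Σ = (72) + (45) + (11) + (2) + (-12) + (88) + (38) = 244
Signed area = Σ/2 = 122 (positive ⇒ counter-clockwise traversal).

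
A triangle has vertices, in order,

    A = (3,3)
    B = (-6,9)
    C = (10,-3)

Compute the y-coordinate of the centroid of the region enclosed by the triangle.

3

Apply the surveyor's formula. First the cross-terms c_i = x_i·y_{i+1} − x_{i+1}·y_i:
  45, -72, 39  ⇒  2A = 12, A = 6.
Then Σ (y_i + y_{i+1})·c_i = 108, so ȳ = 108 / (6·6) = 3.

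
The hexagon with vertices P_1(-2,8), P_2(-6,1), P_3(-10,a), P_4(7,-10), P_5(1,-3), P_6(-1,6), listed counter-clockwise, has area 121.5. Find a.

Write out the shoelace sum; only the two edges meeting at P_3 involve a:
2·Area = [((-6)·a − (-10)·1) + ((-10)·(-10) − 7·a)] + 42
       = -13·a + 152 = 243
⇒ a = -7.

-7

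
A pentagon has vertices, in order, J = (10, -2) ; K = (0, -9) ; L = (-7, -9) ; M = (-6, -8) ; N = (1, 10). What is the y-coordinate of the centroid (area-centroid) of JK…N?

-78/61

Apply the surveyor's formula. First the cross-terms c_i = x_i·y_{i+1} − x_{i+1}·y_i:
  -90, -63, 2, -52, -102  ⇒  2A = -305, A = -152.5.
Then Σ (y_i + y_{i+1})·c_i = 1170, so ȳ = 1170 / (6·(-152.5)) = -78/61.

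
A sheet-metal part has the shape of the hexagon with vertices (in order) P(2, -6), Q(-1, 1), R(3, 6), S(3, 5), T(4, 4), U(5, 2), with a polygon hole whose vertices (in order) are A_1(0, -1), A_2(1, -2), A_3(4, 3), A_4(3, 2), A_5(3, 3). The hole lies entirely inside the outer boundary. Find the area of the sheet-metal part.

Outer boundary:
Apply the shoelace (surveyor's) formula: 2A = Σ (x_i·y_{i+1} − x_{i+1}·y_i), indices taken mod 6.
Σ = (-4) + (-9) + (-3) + (-8) + (-12) + (-34) = -70
Area = |Σ|/2 = 35.
Hole:
Apply the surveyor's formula: 2A = Σ (x_i·y_{i+1} − x_{i+1}·y_i), indices taken mod 5.
Σ = (1) + (11) + (-1) + (3) + (-3) = 11
Area = |Σ|/2 = 5.5.
Net area = 35 − 5.5 = 29.5.

29.5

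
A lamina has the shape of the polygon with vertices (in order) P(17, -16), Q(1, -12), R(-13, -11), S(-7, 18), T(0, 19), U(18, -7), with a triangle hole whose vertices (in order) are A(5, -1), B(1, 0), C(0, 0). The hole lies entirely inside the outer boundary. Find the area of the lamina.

Outer boundary:
Apply the shoelace formula: 2A = Σ (x_i·y_{i+1} − x_{i+1}·y_i), indices taken mod 6.
P→Q: (17)(-12) − (1)(-16) = -188
Q→R: (1)(-11) − (-13)(-12) = -167
R→S: (-13)(18) − (-7)(-11) = -311
S→T: (-7)(19) − (0)(18) = -133
T→U: (0)(-7) − (18)(19) = -342
U→P: (18)(-16) − (17)(-7) = -169
Σ = -1310
Area = |Σ|/2 = 655.
Hole:
Apply the shoelace (surveyor's) formula: 2A = Σ (x_i·y_{i+1} − x_{i+1}·y_i), indices taken mod 3.
Cross-terms: 1, 0, 0  ⇒  Σ = 1
Area = |Σ|/2 = 0.5.
Net area = 655 − 0.5 = 654.5.

654.5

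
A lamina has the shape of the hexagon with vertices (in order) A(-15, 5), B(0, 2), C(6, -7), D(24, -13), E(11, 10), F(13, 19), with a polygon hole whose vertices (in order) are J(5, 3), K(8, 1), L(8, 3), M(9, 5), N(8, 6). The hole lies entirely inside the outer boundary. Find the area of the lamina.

Outer boundary:
Σ = (-30) + (-12) + (90) + (383) + (79) + (350) = 860
Area = |Σ|/2 = 430.
Hole:
Apply the shoelace (surveyor's) formula: 2A = Σ (x_i·y_{i+1} − x_{i+1}·y_i), indices taken mod 5.
J→K: (5)(1) − (8)(3) = -19
K→L: (8)(3) − (8)(1) = 16
L→M: (8)(5) − (9)(3) = 13
M→N: (9)(6) − (8)(5) = 14
N→J: (8)(3) − (5)(6) = -6
Σ = 18
Area = |Σ|/2 = 9.
Net area = 430 − 9 = 421.

421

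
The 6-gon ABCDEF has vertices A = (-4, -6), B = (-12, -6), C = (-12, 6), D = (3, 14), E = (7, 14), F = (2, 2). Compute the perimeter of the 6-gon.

64

|AB| = √((-8)² + (0)²) = √64 = 8
|BC| = √((0)² + (12)²) = √144 = 12
|CD| = √((15)² + (8)²) = √289 = 17
|DE| = √((4)² + (0)²) = √16 = 4
|EF| = √((-5)² + (-12)²) = √169 = 13
|FA| = √((-6)² + (-8)²) = √100 = 10
Perimeter = 8 + 12 + 17 + 4 + 13 + 10 = 64.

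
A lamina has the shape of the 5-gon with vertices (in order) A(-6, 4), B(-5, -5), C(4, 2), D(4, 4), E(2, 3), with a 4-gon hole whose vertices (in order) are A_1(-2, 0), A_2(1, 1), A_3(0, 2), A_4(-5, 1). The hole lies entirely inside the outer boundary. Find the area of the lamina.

Outer boundary:
Apply Gauss's area formula: 2A = Σ (x_i·y_{i+1} − x_{i+1}·y_i), indices taken mod 5.
A→B: (-6)(-5) − (-5)(4) = 50
B→C: (-5)(2) − (4)(-5) = 10
C→D: (4)(4) − (4)(2) = 8
D→E: (4)(3) − (2)(4) = 4
E→A: (2)(4) − (-6)(3) = 26
Σ = 98
Area = |Σ|/2 = 49.
Hole:
Apply Gauss's area formula: 2A = Σ (x_i·y_{i+1} − x_{i+1}·y_i), indices taken mod 4.
A_1→A_2: (-2)(1) − (1)(0) = -2
A_2→A_3: (1)(2) − (0)(1) = 2
A_3→A_4: (0)(1) − (-5)(2) = 10
A_4→A_1: (-5)(0) − (-2)(1) = 2
Σ = 12
Area = |Σ|/2 = 6.
Net area = 49 − 6 = 43.

43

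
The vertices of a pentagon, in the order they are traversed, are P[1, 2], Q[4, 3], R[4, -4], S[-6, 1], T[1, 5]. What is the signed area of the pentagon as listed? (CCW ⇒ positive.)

Apply the shoelace formula: 2A = Σ (x_i·y_{i+1} − x_{i+1}·y_i), indices taken mod 5.
P→Q: (1)(3) − (4)(2) = -5
Q→R: (4)(-4) − (4)(3) = -28
R→S: (4)(1) − (-6)(-4) = -20
S→T: (-6)(5) − (1)(1) = -31
T→P: (1)(2) − (1)(5) = -3
Σ = -87
Signed area = Σ/2 = -43.5 (negative ⇒ clockwise traversal).

-43.5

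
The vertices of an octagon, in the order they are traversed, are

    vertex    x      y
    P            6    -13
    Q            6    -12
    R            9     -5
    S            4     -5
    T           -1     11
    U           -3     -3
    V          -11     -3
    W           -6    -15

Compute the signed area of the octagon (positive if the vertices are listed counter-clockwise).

212.5

Σ = (6) + (78) + (-25) + (39) + (36) + (-24) + (147) + (168) = 425
Signed area = Σ/2 = 212.5 (positive ⇒ counter-clockwise traversal).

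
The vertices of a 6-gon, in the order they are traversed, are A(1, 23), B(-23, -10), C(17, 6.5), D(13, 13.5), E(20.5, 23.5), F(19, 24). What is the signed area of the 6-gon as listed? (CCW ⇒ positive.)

Σ = (519) + (20.5) + (145) + (28.75) + (45.5) + (413) = 1171.75
Signed area = Σ/2 = 585.875 (positive ⇒ counter-clockwise traversal).

585.875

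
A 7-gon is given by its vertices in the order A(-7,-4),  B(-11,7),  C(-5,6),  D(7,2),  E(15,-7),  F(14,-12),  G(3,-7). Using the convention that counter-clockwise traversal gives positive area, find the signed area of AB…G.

-230

Apply the shoelace formula: 2A = Σ (x_i·y_{i+1} − x_{i+1}·y_i), indices taken mod 7.
A→B: (-7)(7) − (-11)(-4) = -93
B→C: (-11)(6) − (-5)(7) = -31
C→D: (-5)(2) − (7)(6) = -52
D→E: (7)(-7) − (15)(2) = -79
E→F: (15)(-12) − (14)(-7) = -82
F→G: (14)(-7) − (3)(-12) = -62
G→A: (3)(-4) − (-7)(-7) = -61
Σ = -460
Signed area = Σ/2 = -230 (negative ⇒ clockwise traversal).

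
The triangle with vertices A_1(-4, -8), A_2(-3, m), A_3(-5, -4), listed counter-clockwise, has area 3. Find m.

Write out the shoelace sum; only the two edges meeting at A_2 involve m:
2·Area = [((-4)·m − (-3)·(-8)) + ((-3)·(-4) − (-5)·m)] + 24
       = 1·m + 12 = 6
⇒ m = -6.

-6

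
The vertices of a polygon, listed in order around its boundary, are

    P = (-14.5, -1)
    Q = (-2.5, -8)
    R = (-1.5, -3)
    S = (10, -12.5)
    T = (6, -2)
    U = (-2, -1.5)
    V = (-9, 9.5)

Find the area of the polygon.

Apply the shoelace (surveyor's) formula: 2A = Σ (x_i·y_{i+1} − x_{i+1}·y_i), indices taken mod 7.
Σ = (113.5) + (-4.5) + (48.75) + (55) + (-13) + (-32.5) + (146.75) = 314
Area = |Σ|/2 = 157.

157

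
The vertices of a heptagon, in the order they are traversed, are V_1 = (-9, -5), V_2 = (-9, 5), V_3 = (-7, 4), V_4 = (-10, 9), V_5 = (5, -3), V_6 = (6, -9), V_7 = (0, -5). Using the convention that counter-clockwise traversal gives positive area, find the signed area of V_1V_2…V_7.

-115.5

Apply the shoelace (surveyor's) formula: 2A = Σ (x_i·y_{i+1} − x_{i+1}·y_i), indices taken mod 7.
Σ = (-90) + (-1) + (-23) + (-15) + (-27) + (-30) + (-45) = -231
Signed area = Σ/2 = -115.5 (negative ⇒ clockwise traversal).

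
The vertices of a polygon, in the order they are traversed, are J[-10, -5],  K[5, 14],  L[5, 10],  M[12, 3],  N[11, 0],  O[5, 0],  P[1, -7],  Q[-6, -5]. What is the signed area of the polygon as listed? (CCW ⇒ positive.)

-187.5

Apply the shoelace (surveyor's) formula: 2A = Σ (x_i·y_{i+1} − x_{i+1}·y_i), indices taken mod 8.
J→K: (-10)(14) − (5)(-5) = -115
K→L: (5)(10) − (5)(14) = -20
L→M: (5)(3) − (12)(10) = -105
M→N: (12)(0) − (11)(3) = -33
N→O: (11)(0) − (5)(0) = 0
O→P: (5)(-7) − (1)(0) = -35
P→Q: (1)(-5) − (-6)(-7) = -47
Q→J: (-6)(-5) − (-10)(-5) = -20
Σ = -375
Signed area = Σ/2 = -187.5 (negative ⇒ clockwise traversal).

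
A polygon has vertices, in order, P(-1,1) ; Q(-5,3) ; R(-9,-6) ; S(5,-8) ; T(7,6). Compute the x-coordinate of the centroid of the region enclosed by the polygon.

-9/65

Apply the shoelace (surveyor's) formula. First the cross-terms c_i = x_i·y_{i+1} − x_{i+1}·y_i:
  2, 57, 102, 86, 13  ⇒  2A = 260, A = 130.
Then Σ (x_i + x_{i+1})·c_i = -108, so x̄ = -108 / (6·130) = -9/65.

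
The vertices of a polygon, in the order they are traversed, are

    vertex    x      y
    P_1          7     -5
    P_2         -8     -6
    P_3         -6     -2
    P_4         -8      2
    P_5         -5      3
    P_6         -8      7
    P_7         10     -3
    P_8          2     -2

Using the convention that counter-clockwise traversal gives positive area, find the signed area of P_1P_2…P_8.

P_1→P_2: (7)(-6) − (-8)(-5) = -82
P_2→P_3: (-8)(-2) − (-6)(-6) = -20
P_3→P_4: (-6)(2) − (-8)(-2) = -28
P_4→P_5: (-8)(3) − (-5)(2) = -14
P_5→P_6: (-5)(7) − (-8)(3) = -11
P_6→P_7: (-8)(-3) − (10)(7) = -46
P_7→P_8: (10)(-2) − (2)(-3) = -14
P_8→P_1: (2)(-5) − (7)(-2) = 4
Σ = -211
Signed area = Σ/2 = -105.5 (negative ⇒ clockwise traversal).

-105.5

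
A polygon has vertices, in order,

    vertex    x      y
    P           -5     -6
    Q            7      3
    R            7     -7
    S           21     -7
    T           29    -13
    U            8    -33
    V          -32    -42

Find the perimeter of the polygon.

164

|PQ| = √((12)² + (9)²) = √225 = 15
|QR| = √((0)² + (-10)²) = √100 = 10
|RS| = √((14)² + (0)²) = √196 = 14
|ST| = √((8)² + (-6)²) = √100 = 10
|TU| = √((-21)² + (-20)²) = √841 = 29
|UV| = √((-40)² + (-9)²) = √1681 = 41
|VP| = √((27)² + (36)²) = √2025 = 45
Perimeter = 15 + 10 + 14 + 10 + 29 + 41 + 45 = 164.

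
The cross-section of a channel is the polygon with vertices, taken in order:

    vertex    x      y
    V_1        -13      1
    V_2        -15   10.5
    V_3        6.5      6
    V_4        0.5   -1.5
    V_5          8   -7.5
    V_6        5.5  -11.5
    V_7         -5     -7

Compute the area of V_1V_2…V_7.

263.5

Apply the shoelace (surveyor's) formula: 2A = Σ (x_i·y_{i+1} − x_{i+1}·y_i), indices taken mod 7.
Σ = (-121.5) + (-158.25) + (-12.75) + (8.25) + (-50.75) + (-96) + (-96) = -527
Area = |Σ|/2 = 263.5.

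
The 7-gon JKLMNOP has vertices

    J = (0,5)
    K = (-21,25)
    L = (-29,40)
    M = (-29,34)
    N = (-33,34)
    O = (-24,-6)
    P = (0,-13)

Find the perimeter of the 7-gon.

|JK| = √((-21)² + (20)²) = √841 = 29
|KL| = √((-8)² + (15)²) = √289 = 17
|LM| = √((0)² + (-6)²) = √36 = 6
|MN| = √((-4)² + (0)²) = √16 = 4
|NO| = √((9)² + (-40)²) = √1681 = 41
|OP| = √((24)² + (-7)²) = √625 = 25
|PJ| = √((0)² + (18)²) = √324 = 18
Perimeter = 29 + 17 + 6 + 4 + 41 + 25 + 18 = 140.

140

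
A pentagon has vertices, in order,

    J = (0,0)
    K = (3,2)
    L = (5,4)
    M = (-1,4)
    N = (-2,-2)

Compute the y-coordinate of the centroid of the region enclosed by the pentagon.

Apply the shoelace (surveyor's) formula. First the cross-terms c_i = x_i·y_{i+1} − x_{i+1}·y_i:
  0, 2, 24, 10, 0  ⇒  2A = 36, A = 18.
Then Σ (y_i + y_{i+1})·c_i = 224, so ȳ = 224 / (6·18) = 56/27.

56/27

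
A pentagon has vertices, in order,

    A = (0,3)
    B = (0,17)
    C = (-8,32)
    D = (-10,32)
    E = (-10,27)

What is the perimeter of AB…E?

64

|AB| = √((0)² + (14)²) = √196 = 14
|BC| = √((-8)² + (15)²) = √289 = 17
|CD| = √((-2)² + (0)²) = √4 = 2
|DE| = √((0)² + (-5)²) = √25 = 5
|EA| = √((10)² + (-24)²) = √676 = 26
Perimeter = 14 + 17 + 2 + 5 + 26 = 64.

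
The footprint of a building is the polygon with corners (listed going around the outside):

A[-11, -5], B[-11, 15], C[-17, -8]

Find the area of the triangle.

60

Apply the shoelace formula: 2A = Σ (x_i·y_{i+1} − x_{i+1}·y_i), indices taken mod 3.
Cross-terms: -220, 343, -3  ⇒  Σ = 120
Area = |Σ|/2 = 60.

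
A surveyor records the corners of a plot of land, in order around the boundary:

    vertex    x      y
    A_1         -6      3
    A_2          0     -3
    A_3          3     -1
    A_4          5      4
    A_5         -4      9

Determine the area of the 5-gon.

Apply the shoelace formula: 2A = Σ (x_i·y_{i+1} − x_{i+1}·y_i), indices taken mod 5.
Σ = (18) + (9) + (17) + (61) + (42) = 147
Area = |Σ|/2 = 73.5.

73.5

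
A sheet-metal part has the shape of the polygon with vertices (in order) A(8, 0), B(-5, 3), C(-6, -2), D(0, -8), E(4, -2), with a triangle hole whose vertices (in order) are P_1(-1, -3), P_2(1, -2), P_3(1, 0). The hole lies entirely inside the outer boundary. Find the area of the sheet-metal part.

Outer boundary:
Σ = (24) + (28) + (48) + (32) + (16) = 148
Area = |Σ|/2 = 74.
Hole:
Σ = (5) + (2) + (-3) = 4
Area = |Σ|/2 = 2.
Net area = 74 − 2 = 72.

72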